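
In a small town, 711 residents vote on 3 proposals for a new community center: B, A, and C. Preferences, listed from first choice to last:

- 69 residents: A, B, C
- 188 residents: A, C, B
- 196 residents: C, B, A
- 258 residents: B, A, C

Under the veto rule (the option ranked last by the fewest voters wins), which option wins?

Last-place votes: B 188, A 196, C 327.
B is ranked last by the fewest voters, so B wins.

B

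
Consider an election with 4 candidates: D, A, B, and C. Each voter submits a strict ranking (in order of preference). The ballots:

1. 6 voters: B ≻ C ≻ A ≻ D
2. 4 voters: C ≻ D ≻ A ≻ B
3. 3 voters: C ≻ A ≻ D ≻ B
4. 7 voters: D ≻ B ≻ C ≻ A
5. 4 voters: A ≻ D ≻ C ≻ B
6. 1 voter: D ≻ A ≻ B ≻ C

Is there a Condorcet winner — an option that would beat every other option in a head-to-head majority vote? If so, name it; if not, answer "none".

none

Checking pairwise contests:
A beats D 13–12.
B beats A 13–12.
D beats B 19–6.
B beats C 14–11.
Every option loses at least one head-to-head, so there is no Condorcet winner.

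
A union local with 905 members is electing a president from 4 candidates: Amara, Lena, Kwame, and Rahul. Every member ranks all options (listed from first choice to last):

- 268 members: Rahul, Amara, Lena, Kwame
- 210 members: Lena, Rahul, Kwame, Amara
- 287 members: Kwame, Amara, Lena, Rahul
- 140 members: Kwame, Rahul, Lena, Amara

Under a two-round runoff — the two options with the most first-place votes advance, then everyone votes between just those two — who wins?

Round 1 first-place votes: Amara 0, Lena 210, Kwame 427, Rahul 268.
Kwame and Rahul advance.
Runoff: Kwame is preferred to Rahul by 427 voters; Rahul by 478.
Rahul wins the runoff.

Rahul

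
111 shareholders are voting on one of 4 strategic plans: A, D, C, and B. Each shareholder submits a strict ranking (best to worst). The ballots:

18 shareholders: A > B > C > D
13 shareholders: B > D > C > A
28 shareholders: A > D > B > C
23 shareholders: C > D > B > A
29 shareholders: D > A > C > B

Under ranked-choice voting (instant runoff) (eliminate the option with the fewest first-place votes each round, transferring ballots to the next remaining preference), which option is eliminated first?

Round 1: A 46, D 29, C 23, B 13. Eliminate B.

B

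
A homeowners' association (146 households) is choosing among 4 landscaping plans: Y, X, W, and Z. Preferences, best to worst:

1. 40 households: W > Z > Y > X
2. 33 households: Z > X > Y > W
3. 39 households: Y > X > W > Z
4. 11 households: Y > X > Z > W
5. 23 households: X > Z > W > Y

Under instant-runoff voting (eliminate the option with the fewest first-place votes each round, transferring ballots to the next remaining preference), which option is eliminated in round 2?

W

Round 1: Y 50, X 23, W 40, Z 33. Eliminate X.
Round 2: Y 50, W 40, Z 56. Eliminate W.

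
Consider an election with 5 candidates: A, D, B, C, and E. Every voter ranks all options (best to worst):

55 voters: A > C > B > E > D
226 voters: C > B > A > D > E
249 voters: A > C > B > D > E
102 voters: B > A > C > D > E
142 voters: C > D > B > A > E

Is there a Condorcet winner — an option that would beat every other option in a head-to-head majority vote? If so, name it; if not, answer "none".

none

Checking pairwise contests:
B beats A 470–304.
A beats D 632–142.
C beats B 672–102.
A beats C 406–368.
A beats E 774–0.
Every option loses at least one head-to-head, so there is no Condorcet winner.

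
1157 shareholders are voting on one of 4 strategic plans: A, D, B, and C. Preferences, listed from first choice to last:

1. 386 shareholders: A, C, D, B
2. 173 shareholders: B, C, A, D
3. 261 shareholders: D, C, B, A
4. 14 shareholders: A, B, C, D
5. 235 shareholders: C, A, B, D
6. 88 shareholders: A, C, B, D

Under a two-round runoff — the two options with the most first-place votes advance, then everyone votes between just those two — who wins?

A

Round 1 first-place votes: A 488, D 261, B 173, C 235.
A and D advance.
Runoff: A is preferred to D by 896 voters; D by 261.
A wins the runoff.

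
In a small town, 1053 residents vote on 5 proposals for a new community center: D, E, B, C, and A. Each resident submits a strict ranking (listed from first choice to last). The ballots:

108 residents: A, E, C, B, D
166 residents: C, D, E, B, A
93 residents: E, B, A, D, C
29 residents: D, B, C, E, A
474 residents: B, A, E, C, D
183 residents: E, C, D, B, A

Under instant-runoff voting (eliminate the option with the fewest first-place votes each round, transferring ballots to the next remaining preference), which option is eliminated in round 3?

C

Round 1: D 29, E 276, B 474, C 166, A 108. Eliminate D.
Round 2: E 276, B 503, C 166, A 108. Eliminate A.
Round 3: E 384, B 503, C 166. Eliminate C.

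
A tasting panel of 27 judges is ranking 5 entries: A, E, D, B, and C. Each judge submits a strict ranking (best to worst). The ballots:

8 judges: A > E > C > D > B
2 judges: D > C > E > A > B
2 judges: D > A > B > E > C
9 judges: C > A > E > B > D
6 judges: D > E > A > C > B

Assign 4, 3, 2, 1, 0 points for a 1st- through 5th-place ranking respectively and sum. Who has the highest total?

A: 8·4 + 2·1 + 2·3 + 9·3 + 6·2 = 79
E: 8·3 + 2·2 + 2·1 + 9·2 + 6·3 = 66
D: 8·1 + 2·4 + 2·4 + 9·0 + 6·4 = 48
B: 8·0 + 2·0 + 2·2 + 9·1 + 6·0 = 13
C: 8·2 + 2·3 + 2·0 + 9·4 + 6·1 = 64
A has the highest Borda score (79).

A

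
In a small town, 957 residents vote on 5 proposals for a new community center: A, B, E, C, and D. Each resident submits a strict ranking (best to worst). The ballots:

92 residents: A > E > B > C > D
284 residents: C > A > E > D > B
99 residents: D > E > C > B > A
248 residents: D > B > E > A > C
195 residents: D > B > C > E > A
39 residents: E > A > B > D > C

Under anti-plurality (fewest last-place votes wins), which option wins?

Last-place votes: A 294, B 284, E 0, C 287, D 92.
E is ranked last by the fewest voters, so E wins.

E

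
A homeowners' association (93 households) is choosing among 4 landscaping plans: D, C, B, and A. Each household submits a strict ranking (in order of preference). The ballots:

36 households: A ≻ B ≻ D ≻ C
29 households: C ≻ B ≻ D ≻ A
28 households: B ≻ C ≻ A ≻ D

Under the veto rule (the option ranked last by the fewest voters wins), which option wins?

Last-place votes: D 28, C 36, B 0, A 29.
B is ranked last by the fewest voters, so B wins.

B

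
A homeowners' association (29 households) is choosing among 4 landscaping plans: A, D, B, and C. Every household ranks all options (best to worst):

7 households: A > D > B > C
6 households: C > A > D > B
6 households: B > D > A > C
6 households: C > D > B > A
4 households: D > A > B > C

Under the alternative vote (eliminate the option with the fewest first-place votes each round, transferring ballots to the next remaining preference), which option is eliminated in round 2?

Round 1: A 7, D 4, B 6, C 12. Eliminate D.
Round 2: A 11, B 6, C 12. Eliminate B.

B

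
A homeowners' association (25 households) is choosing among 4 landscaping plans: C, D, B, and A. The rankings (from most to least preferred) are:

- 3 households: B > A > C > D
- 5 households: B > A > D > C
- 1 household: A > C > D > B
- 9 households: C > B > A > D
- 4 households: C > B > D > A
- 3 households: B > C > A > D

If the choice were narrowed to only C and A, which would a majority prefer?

C

Voters preferring C to A: 16; preferring A to C: 9.
C wins the head-to-head.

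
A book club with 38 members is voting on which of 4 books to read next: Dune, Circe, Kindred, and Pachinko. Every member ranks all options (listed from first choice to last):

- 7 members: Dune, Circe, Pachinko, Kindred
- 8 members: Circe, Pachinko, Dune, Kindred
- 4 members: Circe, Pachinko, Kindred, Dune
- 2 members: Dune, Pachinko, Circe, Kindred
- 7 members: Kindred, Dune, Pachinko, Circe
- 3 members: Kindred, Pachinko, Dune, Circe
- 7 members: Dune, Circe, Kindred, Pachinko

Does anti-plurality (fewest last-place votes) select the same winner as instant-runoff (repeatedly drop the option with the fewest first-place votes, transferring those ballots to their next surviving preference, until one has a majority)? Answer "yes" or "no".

Anti-plurality — last-place votes: Dune 4, Circe 10, Kindred 17, Pachinko 7. Winner: Dune.
Instant-runoff — R1 Dune 16, Circe 12, Kindred 10, Pachinko 0 (Pachinko out); R2 Dune 16, Circe 12, Kindred 10 (Kindred out); R3 Dune 26, Circe 12 (Dune winner). Winner: Dune.
The two methods agree.

yes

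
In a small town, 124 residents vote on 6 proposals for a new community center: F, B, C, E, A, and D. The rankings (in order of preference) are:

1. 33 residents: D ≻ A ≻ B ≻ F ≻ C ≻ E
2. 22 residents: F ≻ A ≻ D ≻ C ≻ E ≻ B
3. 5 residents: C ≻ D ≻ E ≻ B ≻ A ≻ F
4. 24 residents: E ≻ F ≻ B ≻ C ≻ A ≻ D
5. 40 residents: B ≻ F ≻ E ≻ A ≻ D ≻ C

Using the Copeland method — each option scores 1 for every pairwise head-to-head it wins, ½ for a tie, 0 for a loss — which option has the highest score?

F: beats C, E, A, and D; loses to B → score 4.
B: beats F, C, E, A, and D → score 5.
C: loses to F, B, E, A, and D → score 0.
E: beats C, A, and D; loses to F and B → score 3.
A: beats C and D; loses to F, B, and E → score 2.
D: beats C; loses to F, B, E, and A → score 1.
B has the best pairwise record.

B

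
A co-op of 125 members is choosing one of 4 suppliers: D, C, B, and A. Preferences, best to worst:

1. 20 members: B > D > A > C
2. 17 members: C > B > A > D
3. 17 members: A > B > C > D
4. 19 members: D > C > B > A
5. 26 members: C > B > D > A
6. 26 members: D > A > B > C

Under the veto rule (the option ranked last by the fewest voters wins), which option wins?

Last-place votes: D 34, C 46, B 0, A 45.
B is ranked last by the fewest voters, so B wins.

B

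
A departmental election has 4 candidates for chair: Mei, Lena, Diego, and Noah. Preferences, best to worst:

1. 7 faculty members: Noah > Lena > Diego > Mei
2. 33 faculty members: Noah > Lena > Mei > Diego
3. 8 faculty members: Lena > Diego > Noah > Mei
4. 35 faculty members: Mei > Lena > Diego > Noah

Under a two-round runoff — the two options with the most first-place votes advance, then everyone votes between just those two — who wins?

Round 1 first-place votes: Mei 35, Lena 8, Diego 0, Noah 40.
Noah and Mei advance.
Runoff: Noah is preferred to Mei by 48 voters; Mei by 35.
Noah wins the runoff.

Noah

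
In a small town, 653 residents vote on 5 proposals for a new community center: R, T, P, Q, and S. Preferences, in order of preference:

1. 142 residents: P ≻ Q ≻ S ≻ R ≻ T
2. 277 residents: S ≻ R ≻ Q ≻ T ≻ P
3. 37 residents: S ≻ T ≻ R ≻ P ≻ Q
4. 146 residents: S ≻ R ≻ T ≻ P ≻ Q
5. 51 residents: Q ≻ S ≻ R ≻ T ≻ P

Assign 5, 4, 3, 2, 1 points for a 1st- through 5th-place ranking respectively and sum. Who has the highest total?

R: 142·2 + 277·4 + 37·3 + 146·4 + 51·3 = 2240
T: 142·1 + 277·2 + 37·4 + 146·3 + 51·2 = 1384
P: 142·5 + 277·1 + 37·2 + 146·2 + 51·1 = 1404
Q: 142·4 + 277·3 + 37·1 + 146·1 + 51·5 = 1837
S: 142·3 + 277·5 + 37·5 + 146·5 + 51·4 = 2930
S has the highest Borda score (2930).

S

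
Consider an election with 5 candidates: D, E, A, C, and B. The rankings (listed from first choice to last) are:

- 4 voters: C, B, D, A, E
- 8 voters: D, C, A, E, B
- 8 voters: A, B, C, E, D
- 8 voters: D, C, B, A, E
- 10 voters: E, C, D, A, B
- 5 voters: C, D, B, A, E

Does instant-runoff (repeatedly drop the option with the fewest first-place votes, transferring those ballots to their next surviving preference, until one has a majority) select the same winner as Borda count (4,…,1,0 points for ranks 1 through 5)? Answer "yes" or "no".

Instant-runoff — R1 D 16, E 10, A 8, C 9, B 0 (B out); R2 D 16, E 10, A 8, C 9 (A out); R3 D 16, E 10, C 17 (E out); R4 D 16, C 27 (C winner). Winner: C.
Borda — scores: D 107, E 56, A 75, C 130, B 62. Winner: C.
The two methods agree.

yes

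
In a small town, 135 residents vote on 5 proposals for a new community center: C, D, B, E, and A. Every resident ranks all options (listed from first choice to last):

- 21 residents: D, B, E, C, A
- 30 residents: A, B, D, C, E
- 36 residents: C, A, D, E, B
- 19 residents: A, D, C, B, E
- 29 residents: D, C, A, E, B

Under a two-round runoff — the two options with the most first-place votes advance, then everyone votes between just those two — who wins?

Round 1 first-place votes: C 36, D 50, B 0, E 0, A 49.
D and A advance.
Runoff: D is preferred to A by 50 voters; A by 85.
A wins the runoff.

A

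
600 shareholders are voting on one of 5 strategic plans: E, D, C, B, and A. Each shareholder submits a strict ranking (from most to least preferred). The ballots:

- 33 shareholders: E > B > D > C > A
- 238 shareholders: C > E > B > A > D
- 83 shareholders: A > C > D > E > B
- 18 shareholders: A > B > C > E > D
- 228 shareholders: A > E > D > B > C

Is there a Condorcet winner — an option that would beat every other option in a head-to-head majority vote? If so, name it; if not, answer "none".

A

A vs E: 329–271 for A.
A vs D: 567–33 for A.
A vs C: 329–271 for A.
A vs B: 329–271 for A.
A beats every other option head-to-head.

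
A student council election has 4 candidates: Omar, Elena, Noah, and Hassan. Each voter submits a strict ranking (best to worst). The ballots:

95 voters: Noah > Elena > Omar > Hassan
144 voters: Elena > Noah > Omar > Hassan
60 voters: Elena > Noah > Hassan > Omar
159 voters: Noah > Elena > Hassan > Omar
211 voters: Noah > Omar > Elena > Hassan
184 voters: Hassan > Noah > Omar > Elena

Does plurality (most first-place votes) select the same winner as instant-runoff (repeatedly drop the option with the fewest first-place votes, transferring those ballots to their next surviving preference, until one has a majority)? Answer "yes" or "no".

yes

Plurality — first-place votes: Omar 0, Elena 204, Noah 465, Hassan 184. Winner: Noah.
Instant-runoff — R1 Omar 0, Elena 204, Noah 465, Hassan 184 (Noah winner). Winner: Noah.
The two methods agree.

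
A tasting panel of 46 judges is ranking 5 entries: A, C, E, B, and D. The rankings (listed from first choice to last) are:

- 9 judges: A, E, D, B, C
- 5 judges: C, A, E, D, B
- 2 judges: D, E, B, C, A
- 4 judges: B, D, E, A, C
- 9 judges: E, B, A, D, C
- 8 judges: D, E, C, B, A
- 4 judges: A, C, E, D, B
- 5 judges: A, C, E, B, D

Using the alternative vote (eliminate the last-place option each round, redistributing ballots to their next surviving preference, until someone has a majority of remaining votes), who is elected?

A

Round 1: A 18, C 5, E 9, B 4, D 10. Eliminate B.
Round 2: A 18, C 5, E 9, D 14. Eliminate C.
Round 3: A 23, E 9, D 14. Eliminate E.
Round 4: A 32, D 14. A has a majority.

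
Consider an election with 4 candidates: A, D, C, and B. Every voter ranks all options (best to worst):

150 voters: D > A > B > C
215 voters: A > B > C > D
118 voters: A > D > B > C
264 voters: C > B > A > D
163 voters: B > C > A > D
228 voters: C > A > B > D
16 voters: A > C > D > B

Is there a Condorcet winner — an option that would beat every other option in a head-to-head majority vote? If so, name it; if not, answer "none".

none

Checking pairwise contests:
C beats A 655–499.
A beats D 1004–150.
B beats C 646–508.
A beats B 727–427.
Every option loses at least one head-to-head, so there is no Condorcet winner.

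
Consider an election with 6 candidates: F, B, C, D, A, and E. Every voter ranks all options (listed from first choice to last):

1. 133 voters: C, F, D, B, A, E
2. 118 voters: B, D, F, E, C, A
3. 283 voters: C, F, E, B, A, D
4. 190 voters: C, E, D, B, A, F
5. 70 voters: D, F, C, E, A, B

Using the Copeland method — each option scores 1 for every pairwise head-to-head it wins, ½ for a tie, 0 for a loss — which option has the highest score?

F: beats B, D, A, and E; loses to C → score 4.
B: beats D and A; loses to F, C, and E → score 2.
C: beats F, B, D, A, and E → score 5.
D: beats A; loses to F, B, C, and E → score 1.
A: loses to F, B, C, D, and E → score 0.
E: beats B, D, and A; loses to F and C → score 3.
C has the best pairwise record.

C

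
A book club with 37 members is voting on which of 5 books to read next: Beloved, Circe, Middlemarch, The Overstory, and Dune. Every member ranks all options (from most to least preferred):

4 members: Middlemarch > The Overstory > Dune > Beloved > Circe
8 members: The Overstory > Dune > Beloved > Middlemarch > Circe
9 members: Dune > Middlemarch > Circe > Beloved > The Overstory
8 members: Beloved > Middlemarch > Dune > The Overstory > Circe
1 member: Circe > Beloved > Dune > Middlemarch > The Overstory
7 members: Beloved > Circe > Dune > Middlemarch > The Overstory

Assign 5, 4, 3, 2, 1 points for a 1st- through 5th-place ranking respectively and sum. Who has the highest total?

Dune

Beloved: 4·2 + 8·3 + 9·2 + 8·5 + 1·4 + 7·5 = 129
Circe: 4·1 + 8·1 + 9·3 + 8·1 + 1·5 + 7·4 = 80
Middlemarch: 4·5 + 8·2 + 9·4 + 8·4 + 1·2 + 7·2 = 120
The Overstory: 4·4 + 8·5 + 9·1 + 8·2 + 1·1 + 7·1 = 89
Dune: 4·3 + 8·4 + 9·5 + 8·3 + 1·3 + 7·3 = 137
Dune has the highest Borda score (137).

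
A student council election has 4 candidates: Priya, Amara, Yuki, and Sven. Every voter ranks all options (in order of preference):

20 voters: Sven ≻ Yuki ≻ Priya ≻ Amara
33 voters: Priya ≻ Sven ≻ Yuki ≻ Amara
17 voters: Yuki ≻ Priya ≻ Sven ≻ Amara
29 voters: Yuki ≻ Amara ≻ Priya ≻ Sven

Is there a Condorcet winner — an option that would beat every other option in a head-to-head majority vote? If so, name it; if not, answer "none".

none

Checking pairwise contests:
Yuki beats Priya 66–33.
Priya beats Amara 70–29.
Sven beats Yuki 53–46.
Priya beats Sven 79–20.
Every option loses at least one head-to-head, so there is no Condorcet winner.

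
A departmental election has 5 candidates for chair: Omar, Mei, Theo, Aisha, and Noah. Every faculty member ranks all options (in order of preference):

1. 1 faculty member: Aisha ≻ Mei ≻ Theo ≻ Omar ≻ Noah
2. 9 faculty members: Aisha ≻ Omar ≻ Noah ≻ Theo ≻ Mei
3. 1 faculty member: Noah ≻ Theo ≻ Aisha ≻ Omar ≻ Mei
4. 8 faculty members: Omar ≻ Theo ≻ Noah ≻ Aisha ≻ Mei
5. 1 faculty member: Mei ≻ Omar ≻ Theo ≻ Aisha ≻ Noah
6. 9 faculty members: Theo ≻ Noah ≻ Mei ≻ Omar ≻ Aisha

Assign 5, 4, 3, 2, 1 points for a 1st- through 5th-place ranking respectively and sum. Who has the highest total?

Omar: 1·2 + 9·4 + 1·2 + 8·5 + 1·4 + 9·2 = 102
Mei: 1·4 + 9·1 + 1·1 + 8·1 + 1·5 + 9·3 = 54
Theo: 1·3 + 9·2 + 1·4 + 8·4 + 1·3 + 9·5 = 105
Aisha: 1·5 + 9·5 + 1·3 + 8·2 + 1·2 + 9·1 = 80
Noah: 1·1 + 9·3 + 1·5 + 8·3 + 1·1 + 9·4 = 94
Theo has the highest Borda score (105).

Theo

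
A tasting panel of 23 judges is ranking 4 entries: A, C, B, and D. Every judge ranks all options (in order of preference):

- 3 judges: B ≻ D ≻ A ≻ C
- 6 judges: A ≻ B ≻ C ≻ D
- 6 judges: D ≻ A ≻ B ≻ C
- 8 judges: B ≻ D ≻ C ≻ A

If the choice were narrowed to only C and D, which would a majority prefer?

D

Voters preferring C to D: 6; preferring D to C: 17.
D wins the head-to-head.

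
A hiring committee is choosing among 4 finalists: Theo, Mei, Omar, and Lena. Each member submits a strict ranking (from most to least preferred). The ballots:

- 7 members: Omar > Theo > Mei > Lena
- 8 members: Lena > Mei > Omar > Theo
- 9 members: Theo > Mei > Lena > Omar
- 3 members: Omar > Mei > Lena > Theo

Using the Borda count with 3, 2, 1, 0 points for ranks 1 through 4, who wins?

Theo: 7·2 + 8·0 + 9·3 + 3·0 = 41
Mei: 7·1 + 8·2 + 9·2 + 3·2 = 47
Omar: 7·3 + 8·1 + 9·0 + 3·3 = 38
Lena: 7·0 + 8·3 + 9·1 + 3·1 = 36
Mei has the highest Borda score (47).

Mei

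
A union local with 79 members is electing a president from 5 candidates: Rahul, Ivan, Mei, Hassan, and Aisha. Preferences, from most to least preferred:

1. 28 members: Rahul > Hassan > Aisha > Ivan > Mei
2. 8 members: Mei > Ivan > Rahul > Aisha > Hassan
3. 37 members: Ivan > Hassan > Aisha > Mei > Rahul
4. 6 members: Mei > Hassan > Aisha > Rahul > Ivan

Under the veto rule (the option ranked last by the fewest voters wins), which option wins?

Last-place votes: Rahul 37, Ivan 6, Mei 28, Hassan 8, Aisha 0.
Aisha is ranked last by the fewest voters, so Aisha wins.

Aisha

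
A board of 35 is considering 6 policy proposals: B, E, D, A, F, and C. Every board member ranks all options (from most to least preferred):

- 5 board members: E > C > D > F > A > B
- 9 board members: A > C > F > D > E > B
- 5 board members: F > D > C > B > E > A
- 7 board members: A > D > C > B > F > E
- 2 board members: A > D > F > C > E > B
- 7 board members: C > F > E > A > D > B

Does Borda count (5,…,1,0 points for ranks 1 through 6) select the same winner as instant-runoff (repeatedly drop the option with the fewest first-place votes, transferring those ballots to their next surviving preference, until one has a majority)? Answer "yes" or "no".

no

Borda — scores: B 24, E 62, D 96, A 109, F 103, C 131. Winner: C.
Instant-runoff — R1 B 0, E 5, D 0, A 18, F 5, C 7 (A winner). Winner: A.
The two methods disagree.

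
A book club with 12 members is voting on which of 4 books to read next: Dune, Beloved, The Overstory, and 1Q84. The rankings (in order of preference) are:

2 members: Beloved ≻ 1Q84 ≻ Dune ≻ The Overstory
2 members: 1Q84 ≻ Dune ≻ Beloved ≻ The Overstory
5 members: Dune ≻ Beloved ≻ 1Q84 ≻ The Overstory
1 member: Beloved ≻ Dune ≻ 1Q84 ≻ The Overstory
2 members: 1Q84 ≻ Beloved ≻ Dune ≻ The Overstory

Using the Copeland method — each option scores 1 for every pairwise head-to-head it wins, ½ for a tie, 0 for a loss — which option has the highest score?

Dune: beats Beloved and The Overstory; ties 1Q84 → score 2.5.
Beloved: beats The Overstory and 1Q84; loses to Dune → score 2.
The Overstory: loses to Dune, Beloved, and 1Q84 → score 0.
1Q84: beats The Overstory; ties Dune; loses to Beloved → score 1.5.
Dune has the best pairwise record.

Dune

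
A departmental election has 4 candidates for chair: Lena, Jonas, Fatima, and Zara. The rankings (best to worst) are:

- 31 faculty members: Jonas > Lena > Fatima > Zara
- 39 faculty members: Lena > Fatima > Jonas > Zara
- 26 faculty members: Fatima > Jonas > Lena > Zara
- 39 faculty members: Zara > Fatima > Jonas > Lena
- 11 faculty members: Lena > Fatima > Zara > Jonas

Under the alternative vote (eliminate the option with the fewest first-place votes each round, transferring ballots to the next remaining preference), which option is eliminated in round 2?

Zara

Round 1: Lena 50, Jonas 31, Fatima 26, Zara 39. Eliminate Fatima.
Round 2: Lena 50, Jonas 57, Zara 39. Eliminate Zara.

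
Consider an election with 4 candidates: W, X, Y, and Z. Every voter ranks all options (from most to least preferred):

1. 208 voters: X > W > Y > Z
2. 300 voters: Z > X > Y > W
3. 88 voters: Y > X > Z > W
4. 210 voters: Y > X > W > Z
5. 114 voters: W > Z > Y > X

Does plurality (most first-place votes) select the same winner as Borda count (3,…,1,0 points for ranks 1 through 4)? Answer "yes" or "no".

Plurality — first-place votes: W 114, X 208, Y 298, Z 300. Winner: Z.
Borda — scores: W 968, X 1820, Y 1516, Z 1216. Winner: X.
The two methods disagree.

no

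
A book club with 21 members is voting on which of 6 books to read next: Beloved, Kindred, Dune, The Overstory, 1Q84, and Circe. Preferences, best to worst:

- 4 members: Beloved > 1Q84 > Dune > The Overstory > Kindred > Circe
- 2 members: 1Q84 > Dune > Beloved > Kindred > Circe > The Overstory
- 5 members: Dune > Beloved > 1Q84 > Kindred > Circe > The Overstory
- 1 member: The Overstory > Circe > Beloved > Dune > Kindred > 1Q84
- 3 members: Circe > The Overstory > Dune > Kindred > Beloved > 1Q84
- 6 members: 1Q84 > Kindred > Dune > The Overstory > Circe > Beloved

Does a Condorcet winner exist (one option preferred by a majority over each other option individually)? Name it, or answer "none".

none

Checking pairwise contests:
Dune beats Beloved 16–5.
Beloved beats Kindred 12–9.
1Q84 beats Dune 12–9.
Beloved beats The Overstory 11–10.
Beloved beats 1Q84 13–8.
Beloved beats Circe 11–10.
Every option loses at least one head-to-head, so there is no Condorcet winner.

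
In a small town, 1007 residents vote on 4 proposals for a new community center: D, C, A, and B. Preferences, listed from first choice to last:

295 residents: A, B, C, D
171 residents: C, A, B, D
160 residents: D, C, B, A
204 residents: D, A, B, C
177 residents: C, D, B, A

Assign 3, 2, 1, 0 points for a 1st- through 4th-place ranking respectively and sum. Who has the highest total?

D: 295·0 + 171·0 + 160·3 + 204·3 + 177·2 = 1446
C: 295·1 + 171·3 + 160·2 + 204·0 + 177·3 = 1659
A: 295·3 + 171·2 + 160·0 + 204·2 + 177·0 = 1635
B: 295·2 + 171·1 + 160·1 + 204·1 + 177·1 = 1302
C has the highest Borda score (1659).

C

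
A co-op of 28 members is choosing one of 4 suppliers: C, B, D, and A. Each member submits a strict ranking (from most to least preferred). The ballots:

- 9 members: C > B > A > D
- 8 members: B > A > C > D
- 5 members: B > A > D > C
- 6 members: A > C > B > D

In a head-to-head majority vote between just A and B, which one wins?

B

Voters preferring A to B: 6; preferring B to A: 22.
B wins the head-to-head.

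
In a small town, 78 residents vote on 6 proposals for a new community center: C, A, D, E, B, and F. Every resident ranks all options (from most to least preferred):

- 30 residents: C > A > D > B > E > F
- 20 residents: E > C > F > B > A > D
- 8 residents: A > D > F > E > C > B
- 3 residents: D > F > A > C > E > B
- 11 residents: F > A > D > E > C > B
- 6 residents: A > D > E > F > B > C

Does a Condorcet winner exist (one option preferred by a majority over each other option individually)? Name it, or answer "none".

none

Checking pairwise contests:
E beats C 45–33.
C beats A 50–28.
C beats D 50–28.
A beats E 58–20.
C beats B 72–6.
C beats F 50–28.
Every option loses at least one head-to-head, so there is no Condorcet winner.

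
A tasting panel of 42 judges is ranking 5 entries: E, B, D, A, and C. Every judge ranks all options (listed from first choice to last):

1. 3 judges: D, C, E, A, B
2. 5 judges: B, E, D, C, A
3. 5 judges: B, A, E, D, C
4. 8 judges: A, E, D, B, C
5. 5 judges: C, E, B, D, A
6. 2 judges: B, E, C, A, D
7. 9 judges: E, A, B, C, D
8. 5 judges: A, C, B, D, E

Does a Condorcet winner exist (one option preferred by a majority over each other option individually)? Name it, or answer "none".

E vs B: 25–17 for E.
E vs D: 34–8 for E.
E vs A: 24–18 for E.
E vs C: 29–13 for E.
E beats every other option head-to-head.

E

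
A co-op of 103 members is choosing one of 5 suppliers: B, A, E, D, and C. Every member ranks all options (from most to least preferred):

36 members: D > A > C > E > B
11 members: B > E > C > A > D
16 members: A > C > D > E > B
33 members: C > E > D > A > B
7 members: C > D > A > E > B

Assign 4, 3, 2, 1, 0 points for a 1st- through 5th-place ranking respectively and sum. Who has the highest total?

C

B: 36·0 + 11·4 + 16·0 + 33·0 + 7·0 = 44
A: 36·3 + 11·1 + 16·4 + 33·1 + 7·2 = 230
E: 36·1 + 11·3 + 16·1 + 33·3 + 7·1 = 191
D: 36·4 + 11·0 + 16·2 + 33·2 + 7·3 = 263
C: 36·2 + 11·2 + 16·3 + 33·4 + 7·4 = 302
C has the highest Borda score (302).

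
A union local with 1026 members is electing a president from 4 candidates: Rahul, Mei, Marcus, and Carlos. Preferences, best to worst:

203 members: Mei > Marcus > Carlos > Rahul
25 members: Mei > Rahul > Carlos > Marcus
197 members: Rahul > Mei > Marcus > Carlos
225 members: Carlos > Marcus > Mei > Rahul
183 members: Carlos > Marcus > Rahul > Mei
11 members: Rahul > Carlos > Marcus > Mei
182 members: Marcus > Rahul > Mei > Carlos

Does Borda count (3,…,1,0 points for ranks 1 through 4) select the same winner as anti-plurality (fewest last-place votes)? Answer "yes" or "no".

Borda — scores: Rahul 1221, Mei 1485, Marcus 1976, Carlos 1474. Winner: Marcus.
Anti-plurality — last-place votes: Rahul 428, Mei 194, Marcus 25, Carlos 379. Winner: Marcus.
The two methods agree.

yes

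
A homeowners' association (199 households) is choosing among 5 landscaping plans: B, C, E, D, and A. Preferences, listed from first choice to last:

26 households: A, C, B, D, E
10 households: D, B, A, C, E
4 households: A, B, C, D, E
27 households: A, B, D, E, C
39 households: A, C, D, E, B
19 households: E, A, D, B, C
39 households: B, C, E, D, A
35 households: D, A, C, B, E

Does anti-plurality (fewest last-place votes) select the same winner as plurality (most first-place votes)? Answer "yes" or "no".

no

Anti-plurality — last-place votes: B 39, C 46, E 75, D 0, A 39. Winner: D.
Plurality — first-place votes: B 39, C 0, E 19, D 45, A 96. Winner: A.
The two methods disagree.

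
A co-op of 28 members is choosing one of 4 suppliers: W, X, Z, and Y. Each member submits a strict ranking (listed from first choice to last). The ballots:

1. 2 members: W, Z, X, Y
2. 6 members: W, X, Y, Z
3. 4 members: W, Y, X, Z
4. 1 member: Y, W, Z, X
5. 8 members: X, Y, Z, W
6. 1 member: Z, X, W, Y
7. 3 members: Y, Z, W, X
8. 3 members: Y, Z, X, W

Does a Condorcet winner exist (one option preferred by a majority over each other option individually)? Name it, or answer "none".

Checking pairwise contests:
Z beats W 15–13.
W beats X 16–12.
X beats Z 18–10.
X beats Y 17–11.
Every option loses at least one head-to-head, so there is no Condorcet winner.

none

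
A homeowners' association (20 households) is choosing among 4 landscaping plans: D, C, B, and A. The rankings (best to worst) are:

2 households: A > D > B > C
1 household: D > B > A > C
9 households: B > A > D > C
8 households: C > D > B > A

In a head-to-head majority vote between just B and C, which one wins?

B

Voters preferring B to C: 12; preferring C to B: 8.
B wins the head-to-head.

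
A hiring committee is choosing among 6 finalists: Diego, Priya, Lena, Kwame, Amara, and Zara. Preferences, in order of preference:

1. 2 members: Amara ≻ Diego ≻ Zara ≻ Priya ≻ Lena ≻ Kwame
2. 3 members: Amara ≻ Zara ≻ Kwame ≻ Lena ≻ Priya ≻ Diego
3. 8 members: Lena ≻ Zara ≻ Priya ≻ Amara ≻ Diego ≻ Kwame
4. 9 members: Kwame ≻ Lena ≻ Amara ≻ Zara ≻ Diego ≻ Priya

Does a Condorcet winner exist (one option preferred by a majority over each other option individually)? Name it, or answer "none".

Checking pairwise contests:
Lena beats Diego 20–2.
Lena beats Priya 20–2.
Kwame beats Lena 12–10.
Amara beats Kwame 13–9.
Lena beats Amara 17–5.
Lena beats Zara 17–5.
Every option loses at least one head-to-head, so there is no Condorcet winner.

none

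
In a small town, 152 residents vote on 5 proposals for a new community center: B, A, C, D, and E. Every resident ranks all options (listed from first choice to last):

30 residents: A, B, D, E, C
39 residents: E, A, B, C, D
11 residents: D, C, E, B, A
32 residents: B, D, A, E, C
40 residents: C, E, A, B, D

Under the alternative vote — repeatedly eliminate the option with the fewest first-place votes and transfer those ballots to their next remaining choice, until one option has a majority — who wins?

B

Round 1: B 32, A 30, C 40, D 11, E 39. Eliminate D.
Round 2: B 32, A 30, C 51, E 39. Eliminate A.
Round 3: B 62, C 51, E 39. Eliminate E.
Round 4: B 101, C 51. B has a majority.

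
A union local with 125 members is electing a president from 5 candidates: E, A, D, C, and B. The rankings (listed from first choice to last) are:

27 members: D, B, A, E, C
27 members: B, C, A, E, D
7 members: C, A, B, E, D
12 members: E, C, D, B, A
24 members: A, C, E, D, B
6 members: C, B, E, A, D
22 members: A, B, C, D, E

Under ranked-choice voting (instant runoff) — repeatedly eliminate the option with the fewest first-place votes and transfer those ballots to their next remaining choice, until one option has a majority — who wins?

A

Round 1: E 12, A 46, D 27, C 13, B 27. Eliminate E.
Round 2: A 46, D 27, C 25, B 27. Eliminate C.
Round 3: A 53, D 39, B 33. Eliminate B.
Round 4: A 86, D 39. A has a majority.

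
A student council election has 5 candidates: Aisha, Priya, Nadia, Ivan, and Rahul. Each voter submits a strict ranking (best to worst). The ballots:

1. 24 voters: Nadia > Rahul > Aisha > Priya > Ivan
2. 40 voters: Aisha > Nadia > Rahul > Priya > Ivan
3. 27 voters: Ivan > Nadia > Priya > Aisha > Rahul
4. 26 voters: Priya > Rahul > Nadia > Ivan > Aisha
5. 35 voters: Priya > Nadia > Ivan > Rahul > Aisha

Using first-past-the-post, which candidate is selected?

First-place votes: Aisha 40, Priya 61, Nadia 24, Ivan 27, Rahul 0.
Priya has the most first-place votes.

Priya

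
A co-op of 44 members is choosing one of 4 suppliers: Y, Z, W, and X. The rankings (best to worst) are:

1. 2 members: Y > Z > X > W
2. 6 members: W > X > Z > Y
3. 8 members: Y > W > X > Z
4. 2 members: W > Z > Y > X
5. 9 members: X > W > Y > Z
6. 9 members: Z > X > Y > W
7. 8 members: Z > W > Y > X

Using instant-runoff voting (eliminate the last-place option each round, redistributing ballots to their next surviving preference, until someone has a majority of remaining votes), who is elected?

Round 1: Y 10, Z 17, W 8, X 9. Eliminate W.
Round 2: Y 10, Z 19, X 15. Eliminate Y.
Round 3: Z 21, X 23. X has a majority.

X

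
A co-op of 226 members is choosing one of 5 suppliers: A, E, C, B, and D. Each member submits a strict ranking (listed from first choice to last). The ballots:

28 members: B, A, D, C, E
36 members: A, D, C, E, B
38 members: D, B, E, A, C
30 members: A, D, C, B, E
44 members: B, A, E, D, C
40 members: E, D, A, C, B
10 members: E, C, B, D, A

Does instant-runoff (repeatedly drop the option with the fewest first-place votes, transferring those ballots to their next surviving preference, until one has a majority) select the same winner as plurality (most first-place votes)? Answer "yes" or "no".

Instant-runoff — R1 A 66, E 50, C 0, B 72, D 38 (C out); R2 A 66, E 50, B 72, D 38 (D out); R3 A 66, E 50, B 110 (E out); R4 A 106, B 120 (B winner). Winner: B.
Plurality — first-place votes: A 66, E 50, C 0, B 72, D 38. Winner: B.
The two methods agree.

yes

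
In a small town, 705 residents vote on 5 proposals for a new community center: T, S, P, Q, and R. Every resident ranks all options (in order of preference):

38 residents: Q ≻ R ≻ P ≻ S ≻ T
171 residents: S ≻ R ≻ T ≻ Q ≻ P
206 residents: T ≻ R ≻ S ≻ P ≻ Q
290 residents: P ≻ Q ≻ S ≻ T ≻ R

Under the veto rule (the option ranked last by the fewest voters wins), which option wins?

Last-place votes: T 38, S 0, P 171, Q 206, R 290.
S is ranked last by the fewest voters, so S wins.

S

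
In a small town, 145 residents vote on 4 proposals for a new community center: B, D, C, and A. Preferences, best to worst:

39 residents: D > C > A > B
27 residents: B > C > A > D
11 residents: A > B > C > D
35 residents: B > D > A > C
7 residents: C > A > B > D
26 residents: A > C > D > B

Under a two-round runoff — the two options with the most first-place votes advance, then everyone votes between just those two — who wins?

Round 1 first-place votes: B 62, D 39, C 7, A 37.
B and D advance.
Runoff: B is preferred to D by 80 voters; D by 65.
B wins the runoff.

B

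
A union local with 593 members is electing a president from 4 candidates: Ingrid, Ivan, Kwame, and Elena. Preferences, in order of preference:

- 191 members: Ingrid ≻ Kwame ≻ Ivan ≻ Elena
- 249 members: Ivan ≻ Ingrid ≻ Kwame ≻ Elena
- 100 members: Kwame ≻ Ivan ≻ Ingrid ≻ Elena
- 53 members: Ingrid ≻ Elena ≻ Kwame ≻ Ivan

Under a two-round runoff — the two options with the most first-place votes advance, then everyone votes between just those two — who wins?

Ivan

Round 1 first-place votes: Ingrid 244, Ivan 249, Kwame 100, Elena 0.
Ivan and Ingrid advance.
Runoff: Ivan is preferred to Ingrid by 349 voters; Ingrid by 244.
Ivan wins the runoff.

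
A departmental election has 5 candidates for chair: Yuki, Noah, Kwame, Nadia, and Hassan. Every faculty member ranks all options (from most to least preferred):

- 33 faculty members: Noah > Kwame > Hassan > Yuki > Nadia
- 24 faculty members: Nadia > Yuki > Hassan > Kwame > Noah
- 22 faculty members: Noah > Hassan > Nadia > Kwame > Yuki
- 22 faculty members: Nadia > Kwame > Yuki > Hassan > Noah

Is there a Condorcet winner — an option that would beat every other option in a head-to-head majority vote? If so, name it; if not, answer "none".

Noah

Noah vs Yuki: 55–46 for Noah.
Noah vs Kwame: 55–46 for Noah.
Noah vs Nadia: 55–46 for Noah.
Noah vs Hassan: 55–46 for Noah.
Noah beats every other option head-to-head.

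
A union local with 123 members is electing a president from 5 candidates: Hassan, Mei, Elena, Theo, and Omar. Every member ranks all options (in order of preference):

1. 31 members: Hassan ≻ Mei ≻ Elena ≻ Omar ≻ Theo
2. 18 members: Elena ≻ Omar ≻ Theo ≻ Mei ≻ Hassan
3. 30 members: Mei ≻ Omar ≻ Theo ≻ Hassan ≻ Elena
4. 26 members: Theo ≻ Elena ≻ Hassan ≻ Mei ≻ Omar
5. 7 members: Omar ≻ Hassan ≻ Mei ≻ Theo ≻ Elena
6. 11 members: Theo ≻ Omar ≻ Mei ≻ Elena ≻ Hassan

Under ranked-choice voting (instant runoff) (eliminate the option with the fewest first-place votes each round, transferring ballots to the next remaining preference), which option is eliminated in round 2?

Round 1: Hassan 31, Mei 30, Elena 18, Theo 37, Omar 7. Eliminate Omar.
Round 2: Hassan 38, Mei 30, Elena 18, Theo 37. Eliminate Elena.

Elena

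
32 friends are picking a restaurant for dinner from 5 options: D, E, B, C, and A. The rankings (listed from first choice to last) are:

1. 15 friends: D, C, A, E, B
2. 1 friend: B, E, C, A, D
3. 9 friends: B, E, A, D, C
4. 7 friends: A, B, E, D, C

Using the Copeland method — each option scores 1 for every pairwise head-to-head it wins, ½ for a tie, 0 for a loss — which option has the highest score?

D: beats C; loses to E, B, and A → score 1.
E: beats D and C; loses to B and A → score 2.
B: beats D, E, and C; loses to A → score 3.
C: ties A; loses to D, E, and B → score 0.5.
A: beats D, E, and B; ties C → score 3.5.
A has the best pairwise record.

A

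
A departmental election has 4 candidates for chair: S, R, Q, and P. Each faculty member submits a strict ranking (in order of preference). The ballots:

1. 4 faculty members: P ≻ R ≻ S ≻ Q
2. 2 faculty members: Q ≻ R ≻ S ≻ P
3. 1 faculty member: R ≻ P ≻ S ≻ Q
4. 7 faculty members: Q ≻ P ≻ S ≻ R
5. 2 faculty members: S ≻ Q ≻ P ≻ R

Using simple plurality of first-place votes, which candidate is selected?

Q

First-place votes: S 2, R 1, Q 9, P 4.
Q has the most first-place votes.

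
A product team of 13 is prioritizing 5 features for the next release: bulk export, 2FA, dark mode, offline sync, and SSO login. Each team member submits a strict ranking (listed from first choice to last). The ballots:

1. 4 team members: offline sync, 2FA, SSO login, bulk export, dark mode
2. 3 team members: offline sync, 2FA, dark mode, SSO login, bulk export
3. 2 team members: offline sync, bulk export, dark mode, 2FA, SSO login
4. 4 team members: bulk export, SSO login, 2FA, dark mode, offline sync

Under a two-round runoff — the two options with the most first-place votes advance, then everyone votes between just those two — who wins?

offline sync

Round 1 first-place votes: bulk export 4, 2FA 0, dark mode 0, offline sync 9, SSO login 0.
offline sync and bulk export advance.
Runoff: offline sync is preferred to bulk export by 9 voters; bulk export by 4.
offline sync wins the runoff.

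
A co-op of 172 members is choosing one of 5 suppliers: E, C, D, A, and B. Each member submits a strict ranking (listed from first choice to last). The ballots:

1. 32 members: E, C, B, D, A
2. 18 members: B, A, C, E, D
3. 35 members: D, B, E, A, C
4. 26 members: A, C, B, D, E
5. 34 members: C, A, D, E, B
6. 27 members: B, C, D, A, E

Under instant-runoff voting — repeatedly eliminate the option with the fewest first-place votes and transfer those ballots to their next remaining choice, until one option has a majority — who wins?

Round 1: E 32, C 34, D 35, A 26, B 45. Eliminate A.
Round 2: E 32, C 60, D 35, B 45. Eliminate E.
Round 3: C 92, D 35, B 45. C has a majority.

C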